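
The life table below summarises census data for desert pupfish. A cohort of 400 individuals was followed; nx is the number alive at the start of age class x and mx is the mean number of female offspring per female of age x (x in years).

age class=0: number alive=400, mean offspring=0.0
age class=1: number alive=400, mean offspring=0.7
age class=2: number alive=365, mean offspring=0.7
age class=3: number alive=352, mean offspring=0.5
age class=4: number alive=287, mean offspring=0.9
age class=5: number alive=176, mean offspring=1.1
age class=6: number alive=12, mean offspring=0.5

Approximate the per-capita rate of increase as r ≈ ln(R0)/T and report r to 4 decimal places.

0.3738

lx = nx/n0 = nx/400: 1, 1, 0.9125, 0.88, 0.7175, 0.44, 0.03
R0 = Σ lx·mx = 0 + 0.7 + 0.63875 + 0.44 + 0.64575 + 0.484 + 0.015 = 2.9235
Σ x·lx·mx = 8.3905; T = 8.3905/2.9235 = 2.87002…
r ≈ ln(R0)/T = ln(2.9235)/2.87002… = 0.373789… → 0.3738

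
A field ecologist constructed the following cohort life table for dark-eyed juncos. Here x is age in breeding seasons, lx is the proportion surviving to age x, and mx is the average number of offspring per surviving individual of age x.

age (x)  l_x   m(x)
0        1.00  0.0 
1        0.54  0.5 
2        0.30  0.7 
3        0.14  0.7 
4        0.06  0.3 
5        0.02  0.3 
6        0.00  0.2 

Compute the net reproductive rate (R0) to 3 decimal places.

0.602

lx·mx by age: 0, 0.27, 0.21, 0.098, 0.018, 0.006, 0
R0 = Σ lx·mx = 0.602 → 0.602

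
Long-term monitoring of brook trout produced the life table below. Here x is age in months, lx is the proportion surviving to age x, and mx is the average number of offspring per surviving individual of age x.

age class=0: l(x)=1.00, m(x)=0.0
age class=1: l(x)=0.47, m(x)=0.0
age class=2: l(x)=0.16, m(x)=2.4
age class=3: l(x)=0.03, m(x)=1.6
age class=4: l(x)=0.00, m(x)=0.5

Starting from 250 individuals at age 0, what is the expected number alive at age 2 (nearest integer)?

Expected survivors = N0 · l_2 = 250 × 0.16 = 40 → 40

40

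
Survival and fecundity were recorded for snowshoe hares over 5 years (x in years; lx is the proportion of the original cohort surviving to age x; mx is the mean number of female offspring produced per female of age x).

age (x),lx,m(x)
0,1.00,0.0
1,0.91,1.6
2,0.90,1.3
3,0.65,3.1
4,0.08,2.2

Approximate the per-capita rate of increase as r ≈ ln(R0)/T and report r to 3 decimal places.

R0 = Σ lx·mx = 0 + 1.456 + 1.17 + 2.015 + 0.176 = 4.817
Σ x·lx·mx = 10.545; T = 10.545/4.817 = 2.18912…
r ≈ ln(R0)/T = ln(4.817)/2.18912… = 0.71817… → 0.718

0.718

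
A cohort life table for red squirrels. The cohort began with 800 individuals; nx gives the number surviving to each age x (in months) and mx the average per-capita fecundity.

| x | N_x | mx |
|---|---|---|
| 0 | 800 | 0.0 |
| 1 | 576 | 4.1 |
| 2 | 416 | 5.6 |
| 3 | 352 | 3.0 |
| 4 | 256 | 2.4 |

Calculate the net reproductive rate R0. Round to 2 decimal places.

lx = nx/n0 = nx/800: 1, 0.72, 0.52, 0.44, 0.32
lx·mx by age: 0, 2.952, 2.912, 1.32, 0.768
R0 = Σ lx·mx = 7.952 → 7.95

7.95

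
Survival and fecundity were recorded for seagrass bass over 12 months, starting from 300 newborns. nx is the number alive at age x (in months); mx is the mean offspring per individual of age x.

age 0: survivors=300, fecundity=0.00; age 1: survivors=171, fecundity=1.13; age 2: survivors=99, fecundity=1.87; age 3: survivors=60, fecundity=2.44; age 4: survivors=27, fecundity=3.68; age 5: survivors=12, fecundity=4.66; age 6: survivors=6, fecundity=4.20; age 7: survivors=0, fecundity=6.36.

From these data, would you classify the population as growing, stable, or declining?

lx = nx/n0 = nx/300: 1, 0.57, 0.33, 0.2, 0.09, 0.04, 0.02, 0
R0 = Σ lx·mx = 0 + 0.6441 + 0.6171 + 0.488 + 0.3312 + 0.1864 + 0.084 + 0 = 2.3508
R0 > 1, so the population is growing.

growing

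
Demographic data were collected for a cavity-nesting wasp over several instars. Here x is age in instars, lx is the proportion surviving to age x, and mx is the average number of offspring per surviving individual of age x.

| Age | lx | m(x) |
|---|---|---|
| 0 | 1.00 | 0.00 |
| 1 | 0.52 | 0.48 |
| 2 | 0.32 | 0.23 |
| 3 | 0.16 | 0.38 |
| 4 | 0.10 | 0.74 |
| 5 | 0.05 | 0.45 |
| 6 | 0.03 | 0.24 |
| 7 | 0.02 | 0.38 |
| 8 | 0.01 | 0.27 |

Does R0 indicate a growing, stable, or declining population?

declining

R0 = Σ lx·mx = 0 + 0.2496 + 0.0736 + 0.0608 + 0.074 + 0.0225 + 0.0072 + 0.0076 + 0.0027 = 0.498
R0 < 1, so the population is declining.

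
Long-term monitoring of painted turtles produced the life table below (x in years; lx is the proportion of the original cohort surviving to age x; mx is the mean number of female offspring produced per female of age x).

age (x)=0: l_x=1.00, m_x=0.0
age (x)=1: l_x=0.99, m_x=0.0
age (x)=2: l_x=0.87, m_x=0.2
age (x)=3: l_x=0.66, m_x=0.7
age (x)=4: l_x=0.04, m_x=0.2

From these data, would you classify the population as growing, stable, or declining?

R0 = Σ lx·mx = 0 + 0 + 0.174 + 0.462 + 0.008 = 0.644
R0 < 1, so the population is declining.

declining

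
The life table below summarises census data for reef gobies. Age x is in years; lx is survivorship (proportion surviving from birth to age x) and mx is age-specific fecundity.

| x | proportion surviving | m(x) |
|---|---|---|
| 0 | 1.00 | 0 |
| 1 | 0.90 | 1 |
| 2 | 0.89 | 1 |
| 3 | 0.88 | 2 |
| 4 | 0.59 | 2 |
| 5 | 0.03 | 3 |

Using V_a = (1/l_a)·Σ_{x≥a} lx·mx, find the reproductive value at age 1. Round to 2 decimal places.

5.36

lx·mx for x ≥ 1: 0.9, 0.89, 1.76, 1.18, 0.09 → sum = 4.82
V_1 = 4.82 / l_1 = 4.82 / 0.9 = 5.355556… → 5.36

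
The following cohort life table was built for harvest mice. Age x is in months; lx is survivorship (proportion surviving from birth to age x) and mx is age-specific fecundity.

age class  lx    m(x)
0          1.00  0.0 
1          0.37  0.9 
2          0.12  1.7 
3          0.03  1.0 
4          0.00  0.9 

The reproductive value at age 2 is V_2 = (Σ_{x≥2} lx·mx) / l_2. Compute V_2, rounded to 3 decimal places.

1.950

lx·mx for x ≥ 2: 0.204, 0.03, 0 → sum = 0.234
V_2 = 0.234 / l_2 = 0.234 / 0.12 = 1.95 → 1.950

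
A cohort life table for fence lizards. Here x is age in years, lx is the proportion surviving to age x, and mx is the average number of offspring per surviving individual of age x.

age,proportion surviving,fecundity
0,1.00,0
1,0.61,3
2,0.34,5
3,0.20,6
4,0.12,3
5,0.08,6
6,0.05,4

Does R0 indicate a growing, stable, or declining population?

R0 = Σ lx·mx = 0 + 1.83 + 1.7 + 1.2 + 0.36 + 0.48 + 0.2 = 5.77
R0 > 1, so the population is growing.

growing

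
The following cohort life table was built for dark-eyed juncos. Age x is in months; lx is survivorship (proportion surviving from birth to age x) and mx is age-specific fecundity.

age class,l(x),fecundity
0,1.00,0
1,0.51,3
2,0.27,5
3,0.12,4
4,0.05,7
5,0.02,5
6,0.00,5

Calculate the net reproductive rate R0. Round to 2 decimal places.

lx·mx by age: 0, 1.53, 1.35, 0.48, 0.35, 0.1, 0
R0 = Σ lx·mx = 3.81 → 3.81

3.81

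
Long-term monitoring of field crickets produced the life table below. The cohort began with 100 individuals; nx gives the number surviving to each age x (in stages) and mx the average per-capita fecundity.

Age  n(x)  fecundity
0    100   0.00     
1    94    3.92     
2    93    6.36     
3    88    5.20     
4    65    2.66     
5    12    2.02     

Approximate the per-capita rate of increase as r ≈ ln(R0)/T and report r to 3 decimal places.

1.202

lx = nx/n0 = nx/100: 1, 0.94, 0.93, 0.88, 0.65, 0.12
R0 = Σ lx·mx = 0 + 3.6848 + 5.9148 + 4.576 + 1.729 + 0.2424 = 16.147
Σ x·lx·mx = 37.3704; T = 37.3704/16.147 = 2.31439…
r ≈ ln(R0)/T = ln(16.147)/2.31439… = 1.20193… → 1.202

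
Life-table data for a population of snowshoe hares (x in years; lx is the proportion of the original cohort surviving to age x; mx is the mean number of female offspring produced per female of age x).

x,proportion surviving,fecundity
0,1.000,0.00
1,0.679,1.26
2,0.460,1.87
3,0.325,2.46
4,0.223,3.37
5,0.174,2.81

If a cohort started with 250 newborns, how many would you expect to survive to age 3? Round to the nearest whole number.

81

Expected survivors = N0 · l_3 = 250 × 0.325 = 81.25 → 81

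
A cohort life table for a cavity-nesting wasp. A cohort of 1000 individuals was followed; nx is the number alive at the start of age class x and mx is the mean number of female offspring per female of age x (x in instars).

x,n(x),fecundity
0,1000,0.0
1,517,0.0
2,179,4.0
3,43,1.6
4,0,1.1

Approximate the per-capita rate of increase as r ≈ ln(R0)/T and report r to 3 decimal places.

-0.116

lx = nx/n0 = nx/1000: 1, 0.517, 0.179, 0.043, 0
R0 = Σ lx·mx = 0 + 0 + 0.716 + 0.0688 + 0 = 0.7848
Σ x·lx·mx = 1.6384; T = 1.6384/0.7848 = 2.08767…
r ≈ ln(R0)/T = ln(0.7848)/2.08767… = -0.11608… → -0.116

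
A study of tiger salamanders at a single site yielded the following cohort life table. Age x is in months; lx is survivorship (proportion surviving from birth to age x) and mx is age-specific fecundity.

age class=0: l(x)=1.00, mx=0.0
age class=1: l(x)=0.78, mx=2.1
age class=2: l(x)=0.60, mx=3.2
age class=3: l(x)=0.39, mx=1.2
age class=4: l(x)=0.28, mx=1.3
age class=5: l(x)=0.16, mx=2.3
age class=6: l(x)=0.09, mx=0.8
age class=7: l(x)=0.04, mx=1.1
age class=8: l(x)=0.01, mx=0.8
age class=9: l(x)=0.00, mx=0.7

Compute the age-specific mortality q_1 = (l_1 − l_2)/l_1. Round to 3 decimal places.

q_1 = (l_1 − l_2) / l_1 = (0.78 − 0.6) / 0.78
     = 0.18 / 0.78 = 0.230769… → 0.231

0.231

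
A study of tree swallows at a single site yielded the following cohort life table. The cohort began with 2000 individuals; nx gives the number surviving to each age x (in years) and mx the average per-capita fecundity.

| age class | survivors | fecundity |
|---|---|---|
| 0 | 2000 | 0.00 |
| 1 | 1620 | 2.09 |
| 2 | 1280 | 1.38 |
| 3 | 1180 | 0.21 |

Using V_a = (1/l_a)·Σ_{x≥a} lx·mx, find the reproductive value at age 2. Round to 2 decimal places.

1.57

lx = nx/n0 = nx/2000: 1, 0.81, 0.64, 0.59
lx·mx for x ≥ 2: 0.8832, 0.1239 → sum = 1.0071
V_2 = 1.0071 / l_2 = 1.0071 / 0.64 = 1.573594… → 1.57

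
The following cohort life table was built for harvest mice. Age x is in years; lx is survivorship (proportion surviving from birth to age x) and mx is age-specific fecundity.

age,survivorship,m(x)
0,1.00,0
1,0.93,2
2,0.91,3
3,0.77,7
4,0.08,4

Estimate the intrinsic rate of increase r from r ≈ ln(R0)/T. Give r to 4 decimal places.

R0 = Σ lx·mx = 0 + 1.86 + 2.73 + 5.39 + 0.32 = 10.3
Σ x·lx·mx = 24.77; T = 24.77/10.3 = 2.40485…
r ≈ ln(R0)/T = ln(10.3)/2.40485… = 0.969765… → 0.9698

0.9698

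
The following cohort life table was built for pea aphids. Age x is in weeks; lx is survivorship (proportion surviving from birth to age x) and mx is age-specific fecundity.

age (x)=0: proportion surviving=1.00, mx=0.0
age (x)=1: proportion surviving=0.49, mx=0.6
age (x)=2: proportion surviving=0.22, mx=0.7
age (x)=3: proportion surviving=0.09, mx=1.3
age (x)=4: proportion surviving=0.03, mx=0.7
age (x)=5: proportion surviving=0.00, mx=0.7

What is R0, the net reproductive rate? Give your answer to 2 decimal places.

0.59

lx·mx by age: 0, 0.294, 0.154, 0.117, 0.021, 0
R0 = Σ lx·mx = 0.586 → 0.59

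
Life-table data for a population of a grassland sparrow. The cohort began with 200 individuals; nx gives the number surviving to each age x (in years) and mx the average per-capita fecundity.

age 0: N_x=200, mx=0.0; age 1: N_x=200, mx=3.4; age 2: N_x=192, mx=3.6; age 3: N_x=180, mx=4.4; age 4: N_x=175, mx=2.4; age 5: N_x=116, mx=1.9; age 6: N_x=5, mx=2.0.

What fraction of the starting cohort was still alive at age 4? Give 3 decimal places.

0.875

l_4 = n_4/n_0 = 175/200 = 0.875 → 0.875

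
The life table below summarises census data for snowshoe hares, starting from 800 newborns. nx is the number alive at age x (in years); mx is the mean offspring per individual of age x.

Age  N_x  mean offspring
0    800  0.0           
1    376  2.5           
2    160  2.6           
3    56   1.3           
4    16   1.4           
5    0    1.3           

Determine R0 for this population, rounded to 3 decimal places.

1.814

lx = nx/n0 = nx/800: 1, 0.47, 0.2, 0.07, 0.02, 0
lx·mx by age: 0, 1.175, 0.52, 0.091, 0.028, 0
R0 = Σ lx·mx = 1.814 → 1.814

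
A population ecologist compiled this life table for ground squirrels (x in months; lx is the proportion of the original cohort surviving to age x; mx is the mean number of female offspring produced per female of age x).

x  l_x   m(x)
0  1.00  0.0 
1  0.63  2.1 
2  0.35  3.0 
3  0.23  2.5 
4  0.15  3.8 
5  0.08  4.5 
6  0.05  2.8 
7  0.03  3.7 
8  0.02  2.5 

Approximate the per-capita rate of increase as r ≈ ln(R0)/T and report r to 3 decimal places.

0.531

R0 = Σ lx·mx = 0 + 1.323 + 1.05 + 0.575 + 0.57 + 0.36 + 0.14 + 0.111 + 0.05 = 4.179
Σ x·lx·mx = 11.245; T = 11.245/4.179 = 2.69084…
r ≈ ln(R0)/T = ln(4.179)/2.69084… = 0.53146… → 0.531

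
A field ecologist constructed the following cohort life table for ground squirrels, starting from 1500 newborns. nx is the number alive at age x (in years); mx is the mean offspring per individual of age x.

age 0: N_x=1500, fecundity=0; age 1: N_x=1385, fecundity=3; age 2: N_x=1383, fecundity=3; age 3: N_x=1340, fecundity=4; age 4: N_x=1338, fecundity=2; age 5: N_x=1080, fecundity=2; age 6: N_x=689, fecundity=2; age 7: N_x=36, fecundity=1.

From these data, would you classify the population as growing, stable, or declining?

lx = nx/n0 = nx/1500: 1, 0.92333…, 0.922, 0.89333…, 0.892, 0.72, 0.45933…, 0.024
R0 = Σ lx·mx = 0 + 2.77… + 2.766 + 3.573333… + 1.784 + 1.44 + 0.918667… + 0.024 = 13.276…
R0 > 1, so the population is growing.

growing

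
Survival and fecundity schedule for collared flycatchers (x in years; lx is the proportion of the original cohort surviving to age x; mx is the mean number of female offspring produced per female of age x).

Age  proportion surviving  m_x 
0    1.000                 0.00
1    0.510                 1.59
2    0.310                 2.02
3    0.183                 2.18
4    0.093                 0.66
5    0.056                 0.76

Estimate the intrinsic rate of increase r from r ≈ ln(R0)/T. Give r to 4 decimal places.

R0 = Σ lx·mx = 0 + 0.8109 + 0.6262 + 0.39894 + 0.06138 + 0.04256 = 1.93998
Σ x·lx·mx = 3.71844; T = 3.71844/1.93998 = 1.91674…
r ≈ ln(R0)/T = ln(1.93998)/1.91674… = 0.345731… → 0.3457

0.3457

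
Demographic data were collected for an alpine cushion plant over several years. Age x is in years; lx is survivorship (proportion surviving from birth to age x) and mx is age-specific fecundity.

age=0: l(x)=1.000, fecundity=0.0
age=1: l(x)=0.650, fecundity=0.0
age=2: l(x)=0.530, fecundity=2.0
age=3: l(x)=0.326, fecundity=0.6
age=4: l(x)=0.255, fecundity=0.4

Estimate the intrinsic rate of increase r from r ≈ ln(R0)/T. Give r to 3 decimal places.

0.133

R0 = Σ lx·mx = 0 + 0 + 1.06 + 0.1956 + 0.102 = 1.3576
Σ x·lx·mx = 3.1148; T = 3.1148/1.3576 = 2.29434…
r ≈ ln(R0)/T = ln(1.3576)/2.29434… = 0.13325… → 0.133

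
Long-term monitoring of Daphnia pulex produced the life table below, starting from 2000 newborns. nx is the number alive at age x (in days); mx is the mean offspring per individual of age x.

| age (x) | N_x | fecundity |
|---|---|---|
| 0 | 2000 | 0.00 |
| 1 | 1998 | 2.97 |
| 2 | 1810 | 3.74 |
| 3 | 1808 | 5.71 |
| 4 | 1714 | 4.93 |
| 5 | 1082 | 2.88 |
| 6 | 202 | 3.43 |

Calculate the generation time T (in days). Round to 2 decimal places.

lx = nx/n0 = nx/2000: 1, 0.999, 0.905, 0.904, 0.857, 0.541, 0.101
lx·mx: 0, 2.96703, 3.3847, 5.16184, 4.22501, 1.55808, 0.34643 → R0 = 17.64309
x·lx·mx: 0, 2.96703, 6.7694, 15.48552, 16.90004, 7.7904, 2.07858 → Σ = 51.99097
T = 51.99097 / 17.64309 = 2.946818… → 2.95

2.95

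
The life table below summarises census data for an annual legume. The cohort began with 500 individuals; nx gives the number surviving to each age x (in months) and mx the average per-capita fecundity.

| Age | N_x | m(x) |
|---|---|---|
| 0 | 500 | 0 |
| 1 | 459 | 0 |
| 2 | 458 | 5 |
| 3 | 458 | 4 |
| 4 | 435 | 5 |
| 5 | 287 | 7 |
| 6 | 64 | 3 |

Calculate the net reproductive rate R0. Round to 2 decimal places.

lx = nx/n0 = nx/500: 1, 0.918, 0.916, 0.916, 0.87, 0.574, 0.128
lx·mx by age: 0, 0, 4.58, 3.664, 4.35, 4.018, 0.384
R0 = Σ lx·mx = 16.996 → 17.00

17.00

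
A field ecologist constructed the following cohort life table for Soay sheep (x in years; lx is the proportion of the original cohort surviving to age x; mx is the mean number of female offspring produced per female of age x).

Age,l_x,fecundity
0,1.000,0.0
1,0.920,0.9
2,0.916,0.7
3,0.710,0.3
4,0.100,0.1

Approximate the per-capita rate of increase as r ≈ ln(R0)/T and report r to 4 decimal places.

0.3191

R0 = Σ lx·mx = 0 + 0.828 + 0.6412 + 0.213 + 0.01 = 1.6922
Σ x·lx·mx = 2.7894; T = 2.7894/1.6922 = 1.64839…
r ≈ ln(R0)/T = ln(1.6922)/1.64839… = 0.319118… → 0.3191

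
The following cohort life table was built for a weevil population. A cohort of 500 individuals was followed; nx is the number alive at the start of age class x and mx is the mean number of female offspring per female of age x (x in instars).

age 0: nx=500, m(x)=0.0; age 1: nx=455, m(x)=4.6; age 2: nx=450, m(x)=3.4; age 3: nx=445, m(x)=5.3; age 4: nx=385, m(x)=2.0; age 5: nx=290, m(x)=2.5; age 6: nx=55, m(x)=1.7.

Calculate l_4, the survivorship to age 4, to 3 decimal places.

l_4 = n_4/n_0 = 385/500 = 0.77 → 0.770

0.770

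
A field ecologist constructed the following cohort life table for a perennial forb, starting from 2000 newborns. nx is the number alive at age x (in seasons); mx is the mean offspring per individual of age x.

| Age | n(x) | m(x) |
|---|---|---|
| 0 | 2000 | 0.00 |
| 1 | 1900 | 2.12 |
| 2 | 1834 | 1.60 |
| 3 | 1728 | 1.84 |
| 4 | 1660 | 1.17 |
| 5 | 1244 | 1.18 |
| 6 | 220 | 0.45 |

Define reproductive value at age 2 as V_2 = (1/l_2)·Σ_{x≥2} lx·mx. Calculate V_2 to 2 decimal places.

5.25

lx = nx/n0 = nx/2000: 1, 0.95, 0.917, 0.864, 0.83, 0.622, 0.11
lx·mx for x ≥ 2: 1.4672, 1.58976, 0.9711, 0.73396, 0.0495 → sum = 4.81152
V_2 = 4.81152 / l_2 = 4.81152 / 0.917 = 5.247023… → 5.25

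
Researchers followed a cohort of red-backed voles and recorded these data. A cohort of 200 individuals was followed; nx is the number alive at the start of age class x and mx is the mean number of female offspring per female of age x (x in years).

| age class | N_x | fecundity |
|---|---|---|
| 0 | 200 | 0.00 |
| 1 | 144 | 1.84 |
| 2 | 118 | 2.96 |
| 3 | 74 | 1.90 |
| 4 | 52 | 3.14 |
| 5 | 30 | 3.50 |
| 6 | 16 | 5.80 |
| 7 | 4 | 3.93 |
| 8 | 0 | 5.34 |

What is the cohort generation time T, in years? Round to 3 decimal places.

2.855

lx = nx/n0 = nx/200: 1, 0.72, 0.59, 0.37, 0.26, 0.15, 0.08, 0.02, 0
lx·mx: 0, 1.3248, 1.7464, 0.703, 0.8164, 0.525, 0.464, 0.0786, 0 → R0 = 5.6582
x·lx·mx: 0, 1.3248, 3.4928, 2.109, 3.2656, 2.625, 2.784, 0.5502, 0 → Σ = 16.1514
T = 16.1514 / 5.6582 = 2.854512… → 2.855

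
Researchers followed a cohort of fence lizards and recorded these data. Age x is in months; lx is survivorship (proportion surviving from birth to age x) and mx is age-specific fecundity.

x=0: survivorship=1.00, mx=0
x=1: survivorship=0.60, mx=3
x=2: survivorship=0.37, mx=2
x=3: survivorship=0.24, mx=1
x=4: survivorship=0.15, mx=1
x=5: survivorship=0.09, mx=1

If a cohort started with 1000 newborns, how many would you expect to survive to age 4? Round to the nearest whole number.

150

Expected survivors = N0 · l_4 = 1000 × 0.15 = 150 → 150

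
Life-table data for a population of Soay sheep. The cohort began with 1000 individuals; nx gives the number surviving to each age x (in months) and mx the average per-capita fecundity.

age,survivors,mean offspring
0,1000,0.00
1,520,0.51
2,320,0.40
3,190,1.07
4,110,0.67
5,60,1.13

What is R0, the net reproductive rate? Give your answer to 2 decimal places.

0.74

lx = nx/n0 = nx/1000: 1, 0.52, 0.32, 0.19, 0.11, 0.06
lx·mx by age: 0, 0.2652, 0.128, 0.2033, 0.0737, 0.0678
R0 = Σ lx·mx = 0.738 → 0.74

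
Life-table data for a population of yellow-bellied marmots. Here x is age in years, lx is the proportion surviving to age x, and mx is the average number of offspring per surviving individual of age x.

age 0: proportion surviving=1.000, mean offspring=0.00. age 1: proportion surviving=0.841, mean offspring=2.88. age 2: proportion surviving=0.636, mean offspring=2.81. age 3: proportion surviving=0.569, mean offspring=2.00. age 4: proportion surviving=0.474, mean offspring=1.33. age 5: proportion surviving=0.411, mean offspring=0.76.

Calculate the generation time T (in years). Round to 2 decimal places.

lx·mx: 0, 2.42208, 1.78716, 1.138, 0.63042, 0.31236 → R0 = 6.29002
x·lx·mx: 0, 2.42208, 3.57432, 3.414, 2.52168, 1.5618 → Σ = 13.49388
T = 13.49388 / 6.29002 = 2.145284… → 2.15

2.15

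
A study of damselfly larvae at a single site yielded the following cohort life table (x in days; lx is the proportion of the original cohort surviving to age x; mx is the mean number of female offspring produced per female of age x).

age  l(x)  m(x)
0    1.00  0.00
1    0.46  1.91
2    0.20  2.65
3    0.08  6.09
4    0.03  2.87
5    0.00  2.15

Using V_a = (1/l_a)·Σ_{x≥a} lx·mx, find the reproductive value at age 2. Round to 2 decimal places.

5.52

lx·mx for x ≥ 2: 0.53, 0.4872, 0.0861, 0 → sum = 1.1033
V_2 = 1.1033 / l_2 = 1.1033 / 0.2 = 5.5165 → 5.52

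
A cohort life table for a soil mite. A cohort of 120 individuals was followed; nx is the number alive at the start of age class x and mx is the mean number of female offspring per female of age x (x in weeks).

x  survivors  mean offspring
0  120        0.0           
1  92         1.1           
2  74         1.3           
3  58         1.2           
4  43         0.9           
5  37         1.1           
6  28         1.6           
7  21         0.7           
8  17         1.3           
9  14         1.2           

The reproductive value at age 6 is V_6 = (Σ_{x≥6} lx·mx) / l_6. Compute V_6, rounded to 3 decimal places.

3.514

lx = nx/n0 = nx/120: 1, 0.76667…, 0.61667…, 0.48333…, 0.35833…, 0.30833…, 0.23333…, 0.175, 0.14167…, 0.11667…
lx·mx for x ≥ 6: 0.373333…, 0.1225, 0.184167…, 0.14… → sum = 0.82…
V_6 = 0.82… / l_6 = 0.82… / 0.233333… = 3.514286… → 3.514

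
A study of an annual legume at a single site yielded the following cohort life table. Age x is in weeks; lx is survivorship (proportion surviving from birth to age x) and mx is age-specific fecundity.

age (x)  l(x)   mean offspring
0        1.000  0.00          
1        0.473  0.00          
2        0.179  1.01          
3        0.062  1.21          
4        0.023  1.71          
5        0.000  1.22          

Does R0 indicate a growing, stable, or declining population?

declining

R0 = Σ lx·mx = 0 + 0 + 0.18079 + 0.07502 + 0.03933 + 0 = 0.29514
R0 < 1, so the population is declining.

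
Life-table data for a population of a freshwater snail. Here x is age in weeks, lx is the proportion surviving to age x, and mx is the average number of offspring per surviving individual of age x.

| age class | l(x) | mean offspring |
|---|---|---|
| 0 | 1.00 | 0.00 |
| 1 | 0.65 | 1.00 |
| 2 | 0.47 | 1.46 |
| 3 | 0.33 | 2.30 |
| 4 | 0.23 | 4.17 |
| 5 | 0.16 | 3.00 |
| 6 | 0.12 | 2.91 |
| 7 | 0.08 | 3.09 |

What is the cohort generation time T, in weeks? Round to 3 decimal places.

3.477

lx·mx: 0, 0.65, 0.6862, 0.759, 0.9591, 0.48, 0.3492, 0.2472 → R0 = 4.1307
x·lx·mx: 0, 0.65, 1.3724, 2.277, 3.8364, 2.4, 2.0952, 1.7304 → Σ = 14.3614
T = 14.3614 / 4.1307 = 3.476747… → 3.477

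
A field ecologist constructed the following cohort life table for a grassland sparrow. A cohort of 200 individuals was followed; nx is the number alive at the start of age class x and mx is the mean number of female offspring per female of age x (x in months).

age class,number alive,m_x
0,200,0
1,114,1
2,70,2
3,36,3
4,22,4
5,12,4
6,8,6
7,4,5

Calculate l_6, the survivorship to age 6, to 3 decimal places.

l_6 = n_6/n_0 = 8/200 = 0.04 → 0.040

0.040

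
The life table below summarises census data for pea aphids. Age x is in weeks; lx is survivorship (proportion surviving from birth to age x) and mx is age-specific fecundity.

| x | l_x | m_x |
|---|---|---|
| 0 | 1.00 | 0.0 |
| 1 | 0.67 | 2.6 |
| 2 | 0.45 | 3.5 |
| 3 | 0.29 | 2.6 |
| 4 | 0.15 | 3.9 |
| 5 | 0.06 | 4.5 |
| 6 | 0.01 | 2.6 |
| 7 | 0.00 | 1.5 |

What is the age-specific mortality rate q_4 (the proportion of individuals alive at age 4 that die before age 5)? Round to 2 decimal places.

q_4 = (l_4 − l_5) / l_4 = (0.15 − 0.06) / 0.15
     = 0.09 / 0.15 = 0.6 → 0.60

0.60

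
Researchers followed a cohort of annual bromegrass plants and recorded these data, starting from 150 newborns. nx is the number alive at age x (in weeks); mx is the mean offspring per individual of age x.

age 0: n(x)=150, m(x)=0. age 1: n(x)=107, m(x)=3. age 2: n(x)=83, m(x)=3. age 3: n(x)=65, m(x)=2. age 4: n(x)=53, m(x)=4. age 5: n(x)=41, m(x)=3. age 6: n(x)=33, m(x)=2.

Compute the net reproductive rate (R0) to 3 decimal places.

lx = nx/n0 = nx/150: 1, 0.71333…, 0.55333…, 0.43333…, 0.35333…, 0.27333…, 0.22
lx·mx by age: 0, 2.14…, 1.66…, 0.866667…, 1.413333…, 0.82…, 0.44
R0 = Σ lx·mx = 7.34… → 7.340

7.340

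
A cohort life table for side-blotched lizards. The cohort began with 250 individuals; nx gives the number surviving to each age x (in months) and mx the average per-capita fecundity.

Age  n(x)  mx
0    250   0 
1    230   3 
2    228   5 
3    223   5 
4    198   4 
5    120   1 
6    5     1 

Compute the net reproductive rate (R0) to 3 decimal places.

lx = nx/n0 = nx/250: 1, 0.92, 0.912, 0.892, 0.792, 0.48, 0.02
lx·mx by age: 0, 2.76, 4.56, 4.46, 3.168, 0.48, 0.02
R0 = Σ lx·mx = 15.448 → 15.448

15.448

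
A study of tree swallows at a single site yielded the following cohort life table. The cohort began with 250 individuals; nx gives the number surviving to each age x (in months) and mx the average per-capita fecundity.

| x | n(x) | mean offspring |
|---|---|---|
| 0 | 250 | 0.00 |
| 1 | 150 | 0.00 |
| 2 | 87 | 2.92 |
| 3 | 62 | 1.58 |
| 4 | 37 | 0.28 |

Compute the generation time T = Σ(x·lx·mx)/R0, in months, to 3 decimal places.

lx = nx/n0 = nx/250: 1, 0.6, 0.348, 0.248, 0.148
lx·mx: 0, 0, 1.01616, 0.39184, 0.04144 → R0 = 1.44944
x·lx·mx: 0, 0, 2.03232, 1.17552, 0.16576 → Σ = 3.3736
T = 3.3736 / 1.44944 = 2.32752… → 2.328

2.328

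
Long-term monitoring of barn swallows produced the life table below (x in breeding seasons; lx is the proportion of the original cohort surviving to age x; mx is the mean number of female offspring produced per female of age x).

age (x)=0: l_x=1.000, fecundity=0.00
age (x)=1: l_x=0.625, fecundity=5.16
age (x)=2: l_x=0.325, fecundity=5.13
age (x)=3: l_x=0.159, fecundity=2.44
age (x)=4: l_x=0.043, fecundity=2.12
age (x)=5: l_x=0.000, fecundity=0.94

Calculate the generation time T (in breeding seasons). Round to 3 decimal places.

1.506

lx·mx: 0, 3.225, 1.66725, 0.38796, 0.09116, 0 → R0 = 5.37137
x·lx·mx: 0, 3.225, 3.3345, 1.16388, 0.36464, 0 → Σ = 8.08802
T = 8.08802 / 5.37137 = 1.505765… → 1.506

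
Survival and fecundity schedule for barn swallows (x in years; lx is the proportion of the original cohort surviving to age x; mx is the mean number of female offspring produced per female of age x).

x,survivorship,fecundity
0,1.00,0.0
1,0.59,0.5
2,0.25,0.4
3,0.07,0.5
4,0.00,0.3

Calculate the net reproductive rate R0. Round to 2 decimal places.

lx·mx by age: 0, 0.295, 0.1, 0.035, 0
R0 = Σ lx·mx = 0.43 → 0.43

0.43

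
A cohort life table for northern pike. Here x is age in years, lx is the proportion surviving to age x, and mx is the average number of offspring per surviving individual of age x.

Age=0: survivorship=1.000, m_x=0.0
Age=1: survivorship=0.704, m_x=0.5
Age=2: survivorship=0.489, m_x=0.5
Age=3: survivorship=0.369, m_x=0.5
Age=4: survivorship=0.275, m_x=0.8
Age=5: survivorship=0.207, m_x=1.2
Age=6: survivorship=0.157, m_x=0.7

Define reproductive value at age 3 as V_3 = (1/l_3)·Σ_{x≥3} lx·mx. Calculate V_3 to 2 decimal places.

2.07

lx·mx for x ≥ 3: 0.1845, 0.22, 0.2484, 0.1099 → sum = 0.7628
V_3 = 0.7628 / l_3 = 0.7628 / 0.369 = 2.067209… → 2.07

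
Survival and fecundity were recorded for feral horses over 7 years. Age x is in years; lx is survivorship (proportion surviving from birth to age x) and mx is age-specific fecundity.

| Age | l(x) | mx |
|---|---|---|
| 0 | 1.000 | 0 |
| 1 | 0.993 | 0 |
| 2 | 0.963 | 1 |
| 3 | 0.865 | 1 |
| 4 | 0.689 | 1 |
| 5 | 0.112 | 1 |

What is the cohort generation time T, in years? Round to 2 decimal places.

2.98

lx·mx: 0, 0, 0.963, 0.865, 0.689, 0.112 → R0 = 2.629
x·lx·mx: 0, 0, 1.926, 2.595, 2.756, 0.56 → Σ = 7.837
T = 7.837 / 2.629 = 2.980981… → 2.98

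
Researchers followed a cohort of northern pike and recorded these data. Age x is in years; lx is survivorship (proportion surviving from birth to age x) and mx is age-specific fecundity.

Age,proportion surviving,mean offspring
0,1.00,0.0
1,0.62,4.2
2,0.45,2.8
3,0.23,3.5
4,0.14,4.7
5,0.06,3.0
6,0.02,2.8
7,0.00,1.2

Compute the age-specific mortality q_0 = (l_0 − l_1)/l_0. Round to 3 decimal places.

q_0 = (l_0 − l_1) / l_0 = (1 − 0.62) / 1
     = 0.38 / 1 = 0.38 → 0.380

0.380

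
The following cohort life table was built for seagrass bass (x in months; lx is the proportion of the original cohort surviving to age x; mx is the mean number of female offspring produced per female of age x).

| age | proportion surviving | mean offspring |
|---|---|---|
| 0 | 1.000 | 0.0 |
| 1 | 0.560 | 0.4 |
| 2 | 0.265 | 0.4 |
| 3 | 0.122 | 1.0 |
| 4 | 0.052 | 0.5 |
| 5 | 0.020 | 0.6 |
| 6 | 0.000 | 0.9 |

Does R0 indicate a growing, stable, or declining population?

declining

R0 = Σ lx·mx = 0 + 0.224 + 0.106 + 0.122 + 0.026 + 0.012 + 0 = 0.49
R0 < 1, so the population is declining.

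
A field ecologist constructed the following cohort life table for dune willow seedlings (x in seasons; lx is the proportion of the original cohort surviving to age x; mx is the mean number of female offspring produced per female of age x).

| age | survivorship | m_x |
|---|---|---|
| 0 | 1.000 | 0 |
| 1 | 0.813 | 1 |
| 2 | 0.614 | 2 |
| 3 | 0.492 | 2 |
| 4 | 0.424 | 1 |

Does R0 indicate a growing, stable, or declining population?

R0 = Σ lx·mx = 0 + 0.813 + 1.228 + 0.984 + 0.424 = 3.449
R0 > 1, so the population is growing.

growing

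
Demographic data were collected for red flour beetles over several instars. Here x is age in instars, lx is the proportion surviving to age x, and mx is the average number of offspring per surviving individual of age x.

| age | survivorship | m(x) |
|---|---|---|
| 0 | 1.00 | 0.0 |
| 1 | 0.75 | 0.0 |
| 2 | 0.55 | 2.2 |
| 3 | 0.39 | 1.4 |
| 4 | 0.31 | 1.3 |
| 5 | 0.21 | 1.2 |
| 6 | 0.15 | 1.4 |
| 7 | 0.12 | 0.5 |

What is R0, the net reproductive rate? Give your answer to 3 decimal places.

lx·mx by age: 0, 0, 1.21, 0.546, 0.403, 0.252, 0.21, 0.06
R0 = Σ lx·mx = 2.681 → 2.681

2.681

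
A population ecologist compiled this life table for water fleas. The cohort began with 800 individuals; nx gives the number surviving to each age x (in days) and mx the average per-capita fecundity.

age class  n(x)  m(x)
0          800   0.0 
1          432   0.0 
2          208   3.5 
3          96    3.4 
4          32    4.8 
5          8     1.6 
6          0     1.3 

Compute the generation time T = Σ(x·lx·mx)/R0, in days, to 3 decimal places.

lx = nx/n0 = nx/800: 1, 0.54, 0.26, 0.12, 0.04, 0.01, 0
lx·mx: 0, 0, 0.91, 0.408, 0.192, 0.016, 0 → R0 = 1.526
x·lx·mx: 0, 0, 1.82, 1.224, 0.768, 0.08, 0 → Σ = 3.892
T = 3.892 / 1.526 = 2.550459… → 2.550

2.550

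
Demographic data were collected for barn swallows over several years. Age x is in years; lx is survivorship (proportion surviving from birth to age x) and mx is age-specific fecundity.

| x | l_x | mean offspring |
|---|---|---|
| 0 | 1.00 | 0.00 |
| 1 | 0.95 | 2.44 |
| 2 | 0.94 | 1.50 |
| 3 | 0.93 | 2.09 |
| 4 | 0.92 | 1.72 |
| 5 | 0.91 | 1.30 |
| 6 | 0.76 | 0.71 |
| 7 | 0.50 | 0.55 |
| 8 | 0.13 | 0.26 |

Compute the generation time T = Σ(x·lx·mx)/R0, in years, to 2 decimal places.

3.09

lx·mx: 0, 2.318, 1.41, 1.9437, 1.5824, 1.183, 0.5396, 0.275, 0.0338 → R0 = 9.2855
x·lx·mx: 0, 2.318, 2.82, 5.8311, 6.3296, 5.915, 3.2376, 1.925, 0.2704 → Σ = 28.6467
T = 28.6467 / 9.2855 = 3.0851… → 3.09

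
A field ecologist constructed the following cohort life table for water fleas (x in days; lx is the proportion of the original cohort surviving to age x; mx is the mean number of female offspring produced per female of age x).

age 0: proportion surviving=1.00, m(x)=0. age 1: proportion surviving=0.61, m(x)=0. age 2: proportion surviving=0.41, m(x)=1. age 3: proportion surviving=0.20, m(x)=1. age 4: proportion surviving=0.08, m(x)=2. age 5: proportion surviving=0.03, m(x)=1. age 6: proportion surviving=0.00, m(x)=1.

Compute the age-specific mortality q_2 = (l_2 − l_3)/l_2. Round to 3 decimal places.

0.512

q_2 = (l_2 − l_3) / l_2 = (0.41 − 0.2) / 0.41
     = 0.21 / 0.41 = 0.512195… → 0.512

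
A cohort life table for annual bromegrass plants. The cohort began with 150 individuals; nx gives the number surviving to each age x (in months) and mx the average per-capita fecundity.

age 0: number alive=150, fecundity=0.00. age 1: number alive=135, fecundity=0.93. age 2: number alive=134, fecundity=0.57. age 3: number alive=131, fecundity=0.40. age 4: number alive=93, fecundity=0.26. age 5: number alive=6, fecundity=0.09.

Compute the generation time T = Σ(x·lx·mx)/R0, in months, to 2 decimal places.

1.92

lx = nx/n0 = nx/150: 1, 0.9, 0.89333…, 0.87333…, 0.62, 0.04
lx·mx: 0, 0.837, 0.5092…, 0.349333…, 0.1612, 0.0036 → R0 = 1.860333…
x·lx·mx: 0, 0.837, 1.0184…, 1.048…, 0.6448, 0.018 → Σ = 3.5662…
T = 3.5662… / 1.860333… = 1.916968… → 1.92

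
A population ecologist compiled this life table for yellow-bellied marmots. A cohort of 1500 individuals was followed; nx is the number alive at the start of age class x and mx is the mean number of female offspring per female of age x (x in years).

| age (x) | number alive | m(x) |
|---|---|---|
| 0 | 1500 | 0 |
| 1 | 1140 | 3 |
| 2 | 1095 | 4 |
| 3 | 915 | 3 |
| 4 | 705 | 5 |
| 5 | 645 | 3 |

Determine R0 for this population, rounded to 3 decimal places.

10.670

lx = nx/n0 = nx/1500: 1, 0.76, 0.73, 0.61, 0.47, 0.43
lx·mx by age: 0, 2.28, 2.92, 1.83, 2.35, 1.29
R0 = Σ lx·mx = 10.67 → 10.670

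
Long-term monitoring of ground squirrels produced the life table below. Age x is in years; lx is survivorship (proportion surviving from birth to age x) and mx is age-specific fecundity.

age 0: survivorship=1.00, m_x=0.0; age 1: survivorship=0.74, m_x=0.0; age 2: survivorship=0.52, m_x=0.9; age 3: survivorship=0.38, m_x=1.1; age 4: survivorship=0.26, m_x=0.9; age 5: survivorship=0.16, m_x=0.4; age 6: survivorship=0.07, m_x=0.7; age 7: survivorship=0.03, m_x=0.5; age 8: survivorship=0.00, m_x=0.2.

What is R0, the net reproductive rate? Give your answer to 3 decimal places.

1.248

lx·mx by age: 0, 0, 0.468, 0.418, 0.234, 0.064, 0.049, 0.015, 0
R0 = Σ lx·mx = 1.248 → 1.248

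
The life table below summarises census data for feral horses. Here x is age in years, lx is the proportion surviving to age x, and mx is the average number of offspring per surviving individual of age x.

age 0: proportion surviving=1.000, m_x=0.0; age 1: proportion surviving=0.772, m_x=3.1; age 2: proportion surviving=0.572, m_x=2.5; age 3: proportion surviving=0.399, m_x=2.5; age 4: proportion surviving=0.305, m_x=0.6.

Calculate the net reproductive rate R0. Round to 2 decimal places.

lx·mx by age: 0, 2.3932, 1.43, 0.9975, 0.183
R0 = Σ lx·mx = 5.0037 → 5.00

5.00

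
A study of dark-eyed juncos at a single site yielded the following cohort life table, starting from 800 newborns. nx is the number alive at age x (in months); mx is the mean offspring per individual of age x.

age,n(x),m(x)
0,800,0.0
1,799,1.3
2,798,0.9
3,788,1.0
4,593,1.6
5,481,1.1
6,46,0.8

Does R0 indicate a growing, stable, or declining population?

lx = nx/n0 = nx/800: 1, 0.99875, 0.9975, 0.985, 0.74125, 0.60125, 0.0575
R0 = Σ lx·mx = 0 + 1.298375 + 0.89775 + 0.985 + 1.186 + 0.661375 + 0.046 = 5.0745
R0 > 1, so the population is growing.

growing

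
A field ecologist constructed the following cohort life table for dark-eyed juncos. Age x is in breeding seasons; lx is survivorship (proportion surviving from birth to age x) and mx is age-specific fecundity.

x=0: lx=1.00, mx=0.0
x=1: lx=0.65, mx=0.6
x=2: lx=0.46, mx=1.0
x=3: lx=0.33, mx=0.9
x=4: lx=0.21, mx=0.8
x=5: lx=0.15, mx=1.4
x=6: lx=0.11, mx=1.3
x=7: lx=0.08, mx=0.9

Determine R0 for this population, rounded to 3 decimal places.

1.740

lx·mx by age: 0, 0.39, 0.46, 0.297, 0.168, 0.21, 0.143, 0.072
R0 = Σ lx·mx = 1.74 → 1.740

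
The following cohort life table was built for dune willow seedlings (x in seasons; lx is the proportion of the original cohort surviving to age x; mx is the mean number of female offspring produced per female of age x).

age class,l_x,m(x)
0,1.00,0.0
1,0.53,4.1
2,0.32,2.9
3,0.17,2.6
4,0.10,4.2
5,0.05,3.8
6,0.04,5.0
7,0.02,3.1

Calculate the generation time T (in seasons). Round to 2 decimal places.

2.18

lx·mx: 0, 2.173, 0.928, 0.442, 0.42, 0.19, 0.2, 0.062 → R0 = 4.415
x·lx·mx: 0, 2.173, 1.856, 1.326, 1.68, 0.95, 1.2, 0.434 → Σ = 9.619
T = 9.619 / 4.415 = 2.178709… → 2.18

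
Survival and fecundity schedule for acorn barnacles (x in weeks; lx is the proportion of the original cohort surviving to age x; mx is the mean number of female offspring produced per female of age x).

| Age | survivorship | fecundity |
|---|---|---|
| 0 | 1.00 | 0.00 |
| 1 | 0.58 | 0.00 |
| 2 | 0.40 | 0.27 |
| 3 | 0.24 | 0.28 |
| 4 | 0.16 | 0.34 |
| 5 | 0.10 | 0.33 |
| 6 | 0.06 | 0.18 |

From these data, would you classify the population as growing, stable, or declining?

declining

R0 = Σ lx·mx = 0 + 0 + 0.108 + 0.0672 + 0.0544 + 0.033 + 0.0108 = 0.2734
R0 < 1, so the population is declining.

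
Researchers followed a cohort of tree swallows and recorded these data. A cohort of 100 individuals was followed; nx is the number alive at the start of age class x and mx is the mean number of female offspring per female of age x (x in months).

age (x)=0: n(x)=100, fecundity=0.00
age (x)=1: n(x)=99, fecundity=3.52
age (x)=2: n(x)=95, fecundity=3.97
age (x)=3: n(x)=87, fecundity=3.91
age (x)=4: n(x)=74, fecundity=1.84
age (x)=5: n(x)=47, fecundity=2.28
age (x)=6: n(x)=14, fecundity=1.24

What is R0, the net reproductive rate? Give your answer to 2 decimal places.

13.26

lx = nx/n0 = nx/100: 1, 0.99, 0.95, 0.87, 0.74, 0.47, 0.14
lx·mx by age: 0, 3.4848, 3.7715, 3.4017, 1.3616, 1.0716, 0.1736
R0 = Σ lx·mx = 13.2648 → 13.26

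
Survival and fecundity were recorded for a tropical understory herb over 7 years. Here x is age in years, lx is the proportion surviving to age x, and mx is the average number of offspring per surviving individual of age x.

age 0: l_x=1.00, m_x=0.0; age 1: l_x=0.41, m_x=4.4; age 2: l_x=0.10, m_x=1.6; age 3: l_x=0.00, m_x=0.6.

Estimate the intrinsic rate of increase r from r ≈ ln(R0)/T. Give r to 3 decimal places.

R0 = Σ lx·mx = 0 + 1.804 + 0.16 + 0 = 1.964
Σ x·lx·mx = 2.124; T = 2.124/1.964 = 1.08147…
r ≈ ln(R0)/T = ln(1.964)/1.08147… = 0.62414… → 0.624

0.624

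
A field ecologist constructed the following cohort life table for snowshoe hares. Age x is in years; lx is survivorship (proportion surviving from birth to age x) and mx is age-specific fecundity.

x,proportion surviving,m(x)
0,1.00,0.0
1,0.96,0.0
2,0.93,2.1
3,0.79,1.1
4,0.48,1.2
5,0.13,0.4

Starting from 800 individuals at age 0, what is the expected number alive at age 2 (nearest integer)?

744

Expected survivors = N0 · l_2 = 800 × 0.93 = 744 → 744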